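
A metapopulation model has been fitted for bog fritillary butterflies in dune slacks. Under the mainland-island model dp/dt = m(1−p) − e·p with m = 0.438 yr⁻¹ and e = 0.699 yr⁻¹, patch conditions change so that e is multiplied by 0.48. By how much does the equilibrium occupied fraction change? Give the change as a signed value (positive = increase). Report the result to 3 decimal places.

Before: p* = 0.438/(0.438+0.699) = 0.3852.
After: m = 0.438, e = 0.33552; p* = 0.438/0.7735 = 0.5662.
Δp* = 0.5662 − 0.3852 = +0.1810.

0.181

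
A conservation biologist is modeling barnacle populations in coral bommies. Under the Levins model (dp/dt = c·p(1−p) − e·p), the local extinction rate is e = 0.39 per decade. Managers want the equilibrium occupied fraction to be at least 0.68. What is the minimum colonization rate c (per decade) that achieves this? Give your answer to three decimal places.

p* = 1 − e/c ≥ 0.68 requires e/c ≤ 0.3200, i.e. c ≥ e/0.3200.
c_min = 0.39/0.3200 = 1.2188.

1.219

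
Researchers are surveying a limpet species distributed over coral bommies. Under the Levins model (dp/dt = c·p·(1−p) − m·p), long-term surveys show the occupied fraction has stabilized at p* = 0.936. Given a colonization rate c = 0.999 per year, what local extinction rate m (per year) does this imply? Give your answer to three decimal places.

At equilibrium c(1−p*) = m.
m = 0.999 × (1 − 0.936) = 0.999 × 0.0640 = 0.0639.

0.064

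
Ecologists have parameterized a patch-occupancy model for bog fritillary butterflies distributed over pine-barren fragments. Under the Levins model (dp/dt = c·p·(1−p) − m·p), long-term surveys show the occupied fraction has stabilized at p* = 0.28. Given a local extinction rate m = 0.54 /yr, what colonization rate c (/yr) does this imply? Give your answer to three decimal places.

At equilibrium c(1−p*) = m, so c = m/(1−p*).
c = 0.54/(1 − 0.28) = 0.54/0.7200 = 0.7500.

0.750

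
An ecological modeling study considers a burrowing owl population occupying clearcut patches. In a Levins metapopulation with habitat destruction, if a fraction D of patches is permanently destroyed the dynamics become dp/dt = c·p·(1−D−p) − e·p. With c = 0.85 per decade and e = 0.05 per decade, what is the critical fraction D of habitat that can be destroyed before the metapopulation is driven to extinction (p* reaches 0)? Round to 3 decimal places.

The nontrivial equilibrium is p* = (1−D) − e/c; extinction occurs when this hits zero.
So D_crit = 1 − e/c = 1 − 0.05/0.85 = 1 − 0.0588 = 0.9412.
Note this equals the original equilibrium occupancy — the Levins extinction-debt result.

0.941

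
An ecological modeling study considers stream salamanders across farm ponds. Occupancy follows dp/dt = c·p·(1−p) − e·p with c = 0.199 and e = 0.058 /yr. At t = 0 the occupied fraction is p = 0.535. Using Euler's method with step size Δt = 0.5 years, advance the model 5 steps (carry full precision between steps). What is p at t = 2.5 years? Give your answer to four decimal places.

0.5778

Update rule: p ← p + [c·p·(1−p) − e·p]·Δt with Δt = 0.5.
step 1: Δp = +0.00924, p = 0.54424
step 2: Δp = +0.00890, p = 0.55314
step 3: Δp = +0.00855, p = 0.56169
step 4: Δp = +0.00821, p = 0.56990
step 5: Δp = +0.00786, p = 0.57776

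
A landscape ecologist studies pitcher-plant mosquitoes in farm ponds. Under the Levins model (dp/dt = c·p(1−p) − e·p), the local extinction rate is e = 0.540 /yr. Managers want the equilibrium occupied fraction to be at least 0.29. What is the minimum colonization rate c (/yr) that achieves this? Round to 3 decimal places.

0.761

p* = 1 − e/c ≥ 0.29 requires e/c ≤ 0.7100, i.e. c ≥ e/0.7100.
c_min = 0.540/0.7100 = 0.7606.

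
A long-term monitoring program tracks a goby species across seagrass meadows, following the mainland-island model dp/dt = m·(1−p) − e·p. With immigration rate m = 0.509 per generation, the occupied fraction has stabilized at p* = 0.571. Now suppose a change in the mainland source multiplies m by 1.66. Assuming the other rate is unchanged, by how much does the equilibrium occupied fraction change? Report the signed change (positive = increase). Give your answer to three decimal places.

Balance m(1−p*) = e·p* gives e = m(1−p*)/p* = 0.509×0.42900/0.57100 = 0.38242.
New p* = m/(m+e) = 0.84494/(0.84494+0.38242) = 0.68842.
Δp* = 0.68842 − 0.57100 = +0.11742.

0.117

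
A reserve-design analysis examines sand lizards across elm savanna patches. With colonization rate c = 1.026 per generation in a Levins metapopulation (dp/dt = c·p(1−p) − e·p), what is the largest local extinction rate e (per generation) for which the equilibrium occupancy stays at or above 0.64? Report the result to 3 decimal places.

0.369

1 − e/c ≥ 0.64 ⇒ e ≤ c(1 − 0.64) = 1.026 × 0.3600.
e_max = 0.3694.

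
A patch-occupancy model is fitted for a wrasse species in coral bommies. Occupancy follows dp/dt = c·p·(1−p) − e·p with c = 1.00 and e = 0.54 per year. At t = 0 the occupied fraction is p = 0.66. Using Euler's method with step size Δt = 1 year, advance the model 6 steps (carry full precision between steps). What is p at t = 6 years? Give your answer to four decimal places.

0.4624

Update rule: p ← p + [c·p·(1−p) − e·p]·Δt with Δt = 1.
  1  |  dp/dt·Δt = -0.132000  |  p_1 = 0.528000
  2  |  dp/dt·Δt = -0.035904  |  p_2 = 0.492096
  3  |  dp/dt·Δt = -0.015794  |  p_3 = 0.476302
  4  |  dp/dt·Δt = -0.007765  |  p_4 = 0.468537
  5  |  dp/dt·Δt = -0.004000  |  p_5 = 0.464537
  6  |  dp/dt·Δt = -0.002108  |  p_6 = 0.462429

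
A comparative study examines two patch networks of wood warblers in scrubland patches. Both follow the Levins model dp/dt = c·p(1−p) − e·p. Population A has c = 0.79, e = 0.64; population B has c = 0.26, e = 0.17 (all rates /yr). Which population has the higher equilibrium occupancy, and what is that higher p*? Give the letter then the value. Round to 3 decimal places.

A: p*_A = 1 − 0.64/0.79 = 0.1899.
B: p*_B = 1 − 0.17/0.26 = 0.3462.
B is higher at 0.3462.

B, 0.346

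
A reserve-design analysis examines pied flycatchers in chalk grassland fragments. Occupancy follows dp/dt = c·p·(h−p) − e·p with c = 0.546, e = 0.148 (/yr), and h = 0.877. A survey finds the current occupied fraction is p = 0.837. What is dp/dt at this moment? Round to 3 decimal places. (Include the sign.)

-0.106

Colonization term: c·p·(h−p) = 0.546×0.837×0.0400 = 0.01828.
Extinction term: e·p = 0.12388.
dp/dt = 0.01828 − 0.12388 = -0.10560.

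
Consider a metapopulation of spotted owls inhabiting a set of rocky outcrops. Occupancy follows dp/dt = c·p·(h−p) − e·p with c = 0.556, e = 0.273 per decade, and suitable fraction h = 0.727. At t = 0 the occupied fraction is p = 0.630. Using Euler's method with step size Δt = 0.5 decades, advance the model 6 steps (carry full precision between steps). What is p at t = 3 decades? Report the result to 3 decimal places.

0.395

Update rule: p ← p + [c·p·(h−p) − e·p]·Δt with Δt = 0.5.
  1  |  dp/dt·Δt = -0.069006  |  p_1 = 0.560994
  2  |  dp/dt·Δt = -0.050686  |  p_2 = 0.510308
  3  |  dp/dt·Δt = -0.038916  |  p_3 = 0.471392
  4  |  dp/dt·Δt = -0.030848  |  p_4 = 0.440544
  5  |  dp/dt·Δt = -0.025052  |  p_5 = 0.415492
  6  |  dp/dt·Δt = -0.020733  |  p_6 = 0.394759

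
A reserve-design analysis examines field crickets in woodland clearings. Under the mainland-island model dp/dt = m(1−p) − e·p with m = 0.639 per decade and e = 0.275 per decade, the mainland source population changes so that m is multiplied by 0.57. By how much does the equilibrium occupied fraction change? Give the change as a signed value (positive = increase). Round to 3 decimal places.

-0.129

Before: p* = 0.639/(0.639+0.275) = 0.6991.
After: m = 0.36423, e = 0.275; p* = 0.36423/0.6392 = 0.5698.
Δp* = 0.5698 − 0.6991 = -0.1293.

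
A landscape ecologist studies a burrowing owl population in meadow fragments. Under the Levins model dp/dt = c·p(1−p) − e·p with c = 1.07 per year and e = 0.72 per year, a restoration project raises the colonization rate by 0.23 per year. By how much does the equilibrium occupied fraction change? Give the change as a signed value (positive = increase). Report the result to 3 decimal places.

Before: p* = 1 − 0.72/1.07 = 0.3271.
After the change, c = 1.3, e = 0.72, so p* = 1 − 0.72/1.3 = 0.4462.
Δp* = 0.4462 − 0.3271 = +0.1191.

0.119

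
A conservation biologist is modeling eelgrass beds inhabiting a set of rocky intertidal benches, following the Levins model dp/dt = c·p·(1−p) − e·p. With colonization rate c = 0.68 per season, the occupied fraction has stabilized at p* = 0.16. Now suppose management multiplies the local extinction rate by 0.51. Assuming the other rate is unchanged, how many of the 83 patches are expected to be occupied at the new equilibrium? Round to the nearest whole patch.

47

Balance c(1−p*) = e gives e = 0.68×(1 − 0.16000) = 0.57120.
New p* = 1 − e/c = 1 − 0.29131/0.68000 = 0.57160.
Expected occupied = 83 × 0.57160 = 47.44 ≈ 47.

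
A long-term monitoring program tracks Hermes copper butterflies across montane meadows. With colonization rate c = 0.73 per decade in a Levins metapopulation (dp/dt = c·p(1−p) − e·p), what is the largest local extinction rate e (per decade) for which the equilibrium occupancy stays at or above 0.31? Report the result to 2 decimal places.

0.50

1 − e/c ≥ 0.31 ⇒ e ≤ c(1 − 0.31) = 0.73 × 0.6900.
e_max = 0.5037.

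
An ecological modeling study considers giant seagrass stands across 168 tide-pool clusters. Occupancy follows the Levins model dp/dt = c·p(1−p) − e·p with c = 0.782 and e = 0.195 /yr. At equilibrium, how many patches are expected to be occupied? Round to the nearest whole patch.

p* = 1 − e/c = 1 − 0.195/0.782 = 0.7506.
Expected occupied patches = N × p* = 168 × 0.7506 = 126.11 ≈ 126.

126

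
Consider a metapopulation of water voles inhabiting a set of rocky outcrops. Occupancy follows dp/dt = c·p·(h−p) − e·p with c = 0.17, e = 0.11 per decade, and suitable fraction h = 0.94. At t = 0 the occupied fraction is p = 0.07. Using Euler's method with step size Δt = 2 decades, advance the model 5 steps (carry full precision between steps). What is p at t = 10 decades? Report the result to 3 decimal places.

Update rule: p ← p + [c·p·(h−p) − e·p]·Δt with Δt = 2.
  1  |  dp/dt·Δt = +0.005306  |  p_1 = 0.075306
  2  |  dp/dt·Δt = +0.005572  |  p_2 = 0.080878
  3  |  dp/dt·Δt = +0.005831  |  p_3 = 0.086710
  4  |  dp/dt·Δt = +0.006080  |  p_4 = 0.092790
  5  |  dp/dt·Δt = +0.006314  |  p_5 = 0.099104

0.099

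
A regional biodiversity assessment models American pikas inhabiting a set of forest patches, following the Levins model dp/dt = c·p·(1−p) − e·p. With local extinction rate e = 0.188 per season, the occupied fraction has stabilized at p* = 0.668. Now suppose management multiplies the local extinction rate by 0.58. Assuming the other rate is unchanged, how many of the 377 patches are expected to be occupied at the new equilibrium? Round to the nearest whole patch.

304

Balance c(1−p*) = e gives c = e/(1 − 0.66800) = 0.188/0.33200 = 0.56627.
New p* = 1 − e/c = 1 − 0.10904/0.56627 = 0.80744.
Expected occupied = 377 × 0.80744 = 304.40 ≈ 304.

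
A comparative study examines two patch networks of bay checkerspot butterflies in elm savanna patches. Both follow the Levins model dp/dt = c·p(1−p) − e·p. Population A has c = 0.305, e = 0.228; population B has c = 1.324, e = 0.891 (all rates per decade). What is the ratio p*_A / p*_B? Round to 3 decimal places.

A: p*_A = 1 − 0.228/0.305 = 0.2525.
B: p*_B = 1 − 0.891/1.324 = 0.3270.
p*_A / p*_B = 0.2525/0.3270 = 0.7720.

0.772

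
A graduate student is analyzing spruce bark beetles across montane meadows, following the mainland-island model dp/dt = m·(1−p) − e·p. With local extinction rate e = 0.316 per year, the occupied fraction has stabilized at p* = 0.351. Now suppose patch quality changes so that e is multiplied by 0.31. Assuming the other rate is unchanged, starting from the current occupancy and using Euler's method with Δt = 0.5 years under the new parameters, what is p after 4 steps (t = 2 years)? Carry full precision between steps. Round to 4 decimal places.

Balance m(1−p*) = e·p* gives m = e·p*/(1−p*) = 0.316×0.35100/0.64900 = 0.17090.
Starting from p₀ = 0.35100; update p ← p + (dp/dt)·Δt with the new parameters.
p: 0.35100 → 0.38927  (Δp = +0.03827)
p: 0.38927 → 0.42239  (Δp = +0.03312)
p: 0.42239 → 0.45106  (Δp = +0.02867)
p: 0.45106 → 0.47587  (Δp = +0.02482)

0.4759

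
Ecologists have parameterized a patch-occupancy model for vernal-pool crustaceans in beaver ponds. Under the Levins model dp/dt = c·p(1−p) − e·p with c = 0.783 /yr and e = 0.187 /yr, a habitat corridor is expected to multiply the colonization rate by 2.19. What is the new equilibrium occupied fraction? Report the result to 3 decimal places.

Before: p* = 1 − 0.187/0.783 = 0.7612.
After the change, c = 1.71477, e = 0.187, so p* = 1 − 0.187/1.71477 = 0.8909.

0.891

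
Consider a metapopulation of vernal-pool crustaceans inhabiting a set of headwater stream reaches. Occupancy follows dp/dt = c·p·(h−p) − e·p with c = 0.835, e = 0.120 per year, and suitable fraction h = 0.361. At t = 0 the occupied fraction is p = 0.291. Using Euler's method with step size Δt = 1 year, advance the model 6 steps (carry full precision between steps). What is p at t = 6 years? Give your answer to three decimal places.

Update rule: p ← p + [c·p·(h−p) − e·p]·Δt with Δt = 1.
t = 1: p = 0.29100 + (-0.01791) = 0.27309
t = 2: p = 0.27309 + (-0.01272) = 0.26036
t = 3: p = 0.26036 + (-0.00937) = 0.25100
t = 4: p = 0.25100 + (-0.00707) = 0.24393
t = 5: p = 0.24393 + (-0.00543) = 0.23851
t = 6: p = 0.23851 + (-0.00423) = 0.23428

0.234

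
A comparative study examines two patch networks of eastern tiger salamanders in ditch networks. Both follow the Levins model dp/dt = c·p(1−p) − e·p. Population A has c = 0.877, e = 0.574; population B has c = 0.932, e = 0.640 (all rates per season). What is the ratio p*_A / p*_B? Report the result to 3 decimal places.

A: p*_A = 1 − 0.574/0.877 = 0.3455.
B: p*_B = 1 − 0.640/0.932 = 0.3133.
p*_A / p*_B = 0.3455/0.3133 = 1.1027.

1.103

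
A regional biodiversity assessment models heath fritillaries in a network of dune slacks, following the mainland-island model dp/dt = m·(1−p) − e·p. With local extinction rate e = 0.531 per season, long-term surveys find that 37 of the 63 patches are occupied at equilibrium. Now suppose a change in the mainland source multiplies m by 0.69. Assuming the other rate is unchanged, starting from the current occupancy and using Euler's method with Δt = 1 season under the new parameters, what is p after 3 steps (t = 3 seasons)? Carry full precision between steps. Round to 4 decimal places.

Observed p* = 37/63 = 0.58730.
Balance m(1−p*) = e·p* gives m = e·p*/(1−p*) = 0.531×0.58730/0.41270 = 0.75565.
Starting from p₀ = 0.58730; update p ← p + (dp/dt)·Δt with the new parameters.
t = 1: p = 0.58730 + (-0.09668) = 0.49063
t = 2: p = 0.49063 + (+0.00507) = 0.49569
t = 3: p = 0.49569 + (-0.00027) = 0.49543

0.4954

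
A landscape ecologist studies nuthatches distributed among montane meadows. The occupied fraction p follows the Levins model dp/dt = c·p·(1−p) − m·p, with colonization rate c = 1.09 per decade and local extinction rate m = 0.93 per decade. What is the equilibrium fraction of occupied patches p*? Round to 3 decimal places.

At equilibrium, colonization balances extinction: c·p*·(1−p*) = m·p*.
So p* = 1 − m/c = 1 − 0.93/1.09 = 1 − 0.8532 = 0.1468.

0.147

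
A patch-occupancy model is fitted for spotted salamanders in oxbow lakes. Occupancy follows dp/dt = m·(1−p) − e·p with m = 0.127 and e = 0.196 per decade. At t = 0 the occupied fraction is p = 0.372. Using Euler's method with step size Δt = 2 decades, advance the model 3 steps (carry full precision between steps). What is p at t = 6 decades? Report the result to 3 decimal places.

0.392

Update rule: p ← p + [m·(1−p) − e·p]·Δt with Δt = 2.
t = 2: p = 0.37200 + (+0.01369) = 0.38569
t = 4: p = 0.38569 + (+0.00485) = 0.39053
t = 6: p = 0.39053 + (+0.00172) = 0.39225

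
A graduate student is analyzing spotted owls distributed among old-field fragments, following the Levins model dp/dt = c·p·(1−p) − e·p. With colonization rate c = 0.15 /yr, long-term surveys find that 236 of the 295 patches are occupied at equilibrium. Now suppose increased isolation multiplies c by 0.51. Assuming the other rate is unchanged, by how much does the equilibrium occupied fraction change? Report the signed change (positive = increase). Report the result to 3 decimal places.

Observed p* = 236/295 = 0.80000.
Balance c(1−p*) = e gives e = 0.15×(1 − 0.80000) = 0.03000.
New p* = 1 − e/c = 1 − 0.03000/0.07650 = 0.60784.
Δp* = 0.60784 − 0.80000 = -0.19216.

-0.192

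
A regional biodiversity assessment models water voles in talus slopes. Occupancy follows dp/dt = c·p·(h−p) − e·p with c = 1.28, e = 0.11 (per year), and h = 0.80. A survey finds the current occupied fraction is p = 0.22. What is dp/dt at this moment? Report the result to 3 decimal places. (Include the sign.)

0.139

Colonization term: c·p·(h−p) = 1.28×0.22×0.5800 = 0.16333.
Extinction term: e·p = 0.02420.
dp/dt = 0.16333 − 0.02420 = 0.13913.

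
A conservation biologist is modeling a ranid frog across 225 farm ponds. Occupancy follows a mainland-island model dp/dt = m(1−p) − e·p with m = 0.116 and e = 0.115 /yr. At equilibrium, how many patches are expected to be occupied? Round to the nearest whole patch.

113

p* = m/(m+e) = 0.116/0.2310 = 0.5022.
Expected occupied patches = N × p* = 225 × 0.5022 = 112.99 ≈ 113.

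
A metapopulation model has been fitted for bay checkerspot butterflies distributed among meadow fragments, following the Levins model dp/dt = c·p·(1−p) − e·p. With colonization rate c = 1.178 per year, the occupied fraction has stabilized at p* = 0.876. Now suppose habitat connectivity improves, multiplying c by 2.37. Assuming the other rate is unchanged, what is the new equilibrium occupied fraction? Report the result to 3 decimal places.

0.948

Balance c(1−p*) = e gives e = 1.178×(1 − 0.87600) = 0.14607.
New p* = 1 − e/c = 1 − 0.14607/2.79186 = 0.94768.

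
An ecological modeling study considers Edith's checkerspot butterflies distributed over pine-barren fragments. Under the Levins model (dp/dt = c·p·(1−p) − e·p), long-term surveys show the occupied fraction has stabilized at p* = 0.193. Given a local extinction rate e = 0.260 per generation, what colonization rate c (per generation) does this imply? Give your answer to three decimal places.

At equilibrium c(1−p*) = e, so c = e/(1−p*).
c = 0.260/(1 − 0.193) = 0.260/0.8070 = 0.3222.

0.322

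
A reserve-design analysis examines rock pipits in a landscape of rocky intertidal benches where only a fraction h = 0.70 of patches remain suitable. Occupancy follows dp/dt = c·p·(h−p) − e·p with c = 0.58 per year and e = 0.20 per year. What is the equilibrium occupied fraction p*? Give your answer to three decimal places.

Setting dp/dt = 0 and dividing by p* gives c·(h−p*) = e.
So p* = h − e/c = 0.70 − 0.20/0.58 = 0.70 − 0.3448 = 0.3552.

0.355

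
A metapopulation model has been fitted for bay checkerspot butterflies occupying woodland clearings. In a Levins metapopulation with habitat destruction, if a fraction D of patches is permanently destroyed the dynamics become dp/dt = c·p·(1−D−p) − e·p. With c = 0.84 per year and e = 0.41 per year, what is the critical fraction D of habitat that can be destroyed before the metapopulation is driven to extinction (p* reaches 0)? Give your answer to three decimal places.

The nontrivial equilibrium is p* = (1−D) − e/c; extinction occurs when this hits zero.
So D_crit = 1 − e/c = 1 − 0.41/0.84 = 1 − 0.4881 = 0.5119.
Note this equals the original equilibrium occupancy — the Levins extinction-debt result.

0.512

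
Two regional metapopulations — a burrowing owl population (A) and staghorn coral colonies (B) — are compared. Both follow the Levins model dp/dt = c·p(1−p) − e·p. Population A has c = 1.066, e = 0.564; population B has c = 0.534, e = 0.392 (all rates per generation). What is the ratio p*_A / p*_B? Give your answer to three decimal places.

A: p*_A = 1 − 0.564/1.066 = 0.4709.
B: p*_B = 1 − 0.392/0.534 = 0.2659.
p*_A / p*_B = 0.4709/0.2659 = 1.7709.

1.771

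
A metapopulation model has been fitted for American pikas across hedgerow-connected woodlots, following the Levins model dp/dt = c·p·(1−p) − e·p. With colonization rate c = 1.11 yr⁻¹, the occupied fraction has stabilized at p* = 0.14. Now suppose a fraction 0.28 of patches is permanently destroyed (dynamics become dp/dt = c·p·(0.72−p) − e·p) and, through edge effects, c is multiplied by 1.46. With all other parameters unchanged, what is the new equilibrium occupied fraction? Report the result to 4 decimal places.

Balance c(1−p*) = e gives e = 1.11×(1 − 0.14000) = 0.95460.
New p* = 0.72 − e/c = 0.72 − 0.95460/1.62060 = 0.13096.

0.1310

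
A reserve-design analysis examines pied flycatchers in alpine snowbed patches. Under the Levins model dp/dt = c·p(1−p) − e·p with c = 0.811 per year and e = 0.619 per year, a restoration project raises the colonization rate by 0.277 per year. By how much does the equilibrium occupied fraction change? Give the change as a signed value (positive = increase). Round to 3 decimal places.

Before: p* = 1 − 0.619/0.811 = 0.2367.
After the change, c = 1.088, e = 0.619, so p* = 1 − 0.619/1.088 = 0.4311.
Δp* = 0.4311 − 0.2367 = +0.1943.

0.194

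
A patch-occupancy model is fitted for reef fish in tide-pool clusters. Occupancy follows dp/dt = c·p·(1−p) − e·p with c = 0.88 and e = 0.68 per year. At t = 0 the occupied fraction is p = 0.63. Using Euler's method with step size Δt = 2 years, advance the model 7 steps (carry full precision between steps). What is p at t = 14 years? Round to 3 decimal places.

Update rule: p ← p + [c·p·(1−p) − e·p]·Δt with Δt = 2.
step 1: Δp = -0.44654, p = 0.18346
step 2: Δp = +0.01415, p = 0.19760
step 3: Δp = +0.01032, p = 0.20792
step 4: Δp = +0.00708, p = 0.21500
step 5: Δp = +0.00464, p = 0.21965
step 6: Δp = +0.00295, p = 0.22259
step 7: Δp = +0.00183, p = 0.22443

0.224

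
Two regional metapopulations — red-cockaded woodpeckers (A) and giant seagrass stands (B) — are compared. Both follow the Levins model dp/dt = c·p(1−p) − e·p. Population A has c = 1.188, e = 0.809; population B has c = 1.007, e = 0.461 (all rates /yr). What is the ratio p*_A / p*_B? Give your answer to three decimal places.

A: p*_A = 1 − 0.809/1.188 = 0.3190.
B: p*_B = 1 − 0.461/1.007 = 0.5422.
p*_A / p*_B = 0.3190/0.5422 = 0.5884.

0.588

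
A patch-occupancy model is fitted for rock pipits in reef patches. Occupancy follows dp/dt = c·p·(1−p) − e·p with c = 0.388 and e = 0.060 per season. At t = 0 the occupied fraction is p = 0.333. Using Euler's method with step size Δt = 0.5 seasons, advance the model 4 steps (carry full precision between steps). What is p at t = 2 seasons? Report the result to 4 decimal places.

0.4693

Update rule: p ← p + [c·p·(1−p) − e·p]·Δt with Δt = 0.5.
p: 0.33300 → 0.36610  (Δp = +0.03310)
p: 0.36610 → 0.40014  (Δp = +0.03404)
p: 0.40014 → 0.43470  (Δp = +0.03456)
p: 0.43470 → 0.46933  (Δp = +0.03463)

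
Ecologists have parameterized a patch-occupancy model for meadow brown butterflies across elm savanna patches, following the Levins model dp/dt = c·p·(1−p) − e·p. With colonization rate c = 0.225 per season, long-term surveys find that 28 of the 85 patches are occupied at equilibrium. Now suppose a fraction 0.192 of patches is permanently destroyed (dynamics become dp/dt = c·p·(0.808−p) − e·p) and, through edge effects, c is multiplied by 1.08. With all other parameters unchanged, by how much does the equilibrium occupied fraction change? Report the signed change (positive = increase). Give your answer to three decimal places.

Observed p* = 28/85 = 0.32941.
Balance c(1−p*) = e gives e = 0.225×(1 − 0.32941) = 0.15088.
New p* = 0.808 − e/c = 0.808 − 0.15088/0.24300 = 0.18709.
Δp* = 0.18709 − 0.32941 = -0.14232.

-0.142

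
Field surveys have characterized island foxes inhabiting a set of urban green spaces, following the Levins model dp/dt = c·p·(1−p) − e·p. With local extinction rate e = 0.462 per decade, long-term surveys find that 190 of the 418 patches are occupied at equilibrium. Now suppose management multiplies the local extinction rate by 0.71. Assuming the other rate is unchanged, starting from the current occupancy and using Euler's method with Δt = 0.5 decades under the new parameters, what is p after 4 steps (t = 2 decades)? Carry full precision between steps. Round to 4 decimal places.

0.5512

Observed p* = 190/418 = 0.45455.
Balance c(1−p*) = e gives c = e/(1 − 0.45455) = 0.462/0.54545 = 0.84700.
Starting from p₀ = 0.45455; update p ← p + (dp/dt)·Δt with the new parameters.
step 1: Δp = +0.03045, p = 0.48500
step 2: Δp = +0.02624, p = 0.51123
step 3: Δp = +0.02197, p = 0.53321
step 4: Δp = +0.01796, p = 0.55116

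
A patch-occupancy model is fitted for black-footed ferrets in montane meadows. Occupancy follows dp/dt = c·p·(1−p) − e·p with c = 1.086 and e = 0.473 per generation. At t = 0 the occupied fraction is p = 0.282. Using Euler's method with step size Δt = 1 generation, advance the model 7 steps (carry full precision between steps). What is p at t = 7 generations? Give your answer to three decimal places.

Update rule: p ← p + [c·p·(1−p) − e·p]·Δt with Δt = 1.
t = 1: p = 0.28200 + (+0.08650) = 0.36850
t = 2: p = 0.36850 + (+0.07842) = 0.44692
t = 3: p = 0.44692 + (+0.05705) = 0.50397
t = 4: p = 0.50397 + (+0.03311) = 0.53707
t = 5: p = 0.53707 + (+0.01597) = 0.55305
t = 6: p = 0.55305 + (+0.00685) = 0.55990
t = 7: p = 0.55990 + (+0.00277) = 0.56267

0.563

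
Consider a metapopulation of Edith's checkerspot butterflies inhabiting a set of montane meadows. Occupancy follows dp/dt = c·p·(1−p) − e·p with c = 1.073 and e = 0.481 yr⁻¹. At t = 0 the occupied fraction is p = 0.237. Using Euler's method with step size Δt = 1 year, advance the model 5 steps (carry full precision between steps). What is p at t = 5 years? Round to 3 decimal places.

Update rule: p ← p + [c·p·(1−p) − e·p]·Δt with Δt = 1.
p: 0.23700 → 0.31703  (Δp = +0.08003)
p: 0.31703 → 0.39687  (Δp = +0.07984)
p: 0.39687 → 0.46281  (Δp = +0.06594)
p: 0.46281 → 0.50697  (Δp = +0.04415)
p: 0.50697 → 0.53131  (Δp = +0.02435)

0.531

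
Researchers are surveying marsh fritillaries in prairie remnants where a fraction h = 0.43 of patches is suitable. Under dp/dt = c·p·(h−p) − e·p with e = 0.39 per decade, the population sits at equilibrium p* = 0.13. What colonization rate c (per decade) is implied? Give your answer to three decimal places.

1.300

At equilibrium c(h−p*) = e, so c = e/(h−p*).
c = 0.39/(0.43 − 0.13) = 0.39/0.3000 = 1.3000.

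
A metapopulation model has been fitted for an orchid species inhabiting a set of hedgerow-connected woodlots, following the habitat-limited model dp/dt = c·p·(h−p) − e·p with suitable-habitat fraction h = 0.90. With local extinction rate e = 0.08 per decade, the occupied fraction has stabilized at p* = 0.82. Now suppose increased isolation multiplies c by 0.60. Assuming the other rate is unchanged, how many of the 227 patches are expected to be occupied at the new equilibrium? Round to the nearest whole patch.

174

Balance c(h−p*) = e gives c = e/(0.9 − 0.82000) = 0.08/0.08000 = 1.00000.
New p* = 0.9 − e/c = 0.9 − 0.08000/0.60000 = 0.76667.
Expected occupied = 227 × 0.76667 = 174.03 ≈ 174.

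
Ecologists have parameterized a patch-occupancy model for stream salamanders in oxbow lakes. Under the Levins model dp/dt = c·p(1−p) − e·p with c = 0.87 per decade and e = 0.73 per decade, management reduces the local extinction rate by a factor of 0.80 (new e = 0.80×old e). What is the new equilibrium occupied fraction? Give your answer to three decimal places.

0.329

Before: p* = 1 − 0.73/0.87 = 0.1609.
After the change, c = 0.87, e = 0.584, so p* = 1 − 0.584/0.87 = 0.3287.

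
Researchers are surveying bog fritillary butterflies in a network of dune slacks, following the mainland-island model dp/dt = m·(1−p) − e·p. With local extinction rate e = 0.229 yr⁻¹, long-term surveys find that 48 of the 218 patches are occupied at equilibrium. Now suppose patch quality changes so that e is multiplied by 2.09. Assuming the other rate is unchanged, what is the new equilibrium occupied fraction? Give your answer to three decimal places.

Observed p* = 48/218 = 0.22018.
Balance m(1−p*) = e·p* gives m = e·p*/(1−p*) = 0.229×0.22018/0.77982 = 0.06466.
New p* = m/(m+e) = 0.06466/(0.06466+0.47861) = 0.11902.

0.119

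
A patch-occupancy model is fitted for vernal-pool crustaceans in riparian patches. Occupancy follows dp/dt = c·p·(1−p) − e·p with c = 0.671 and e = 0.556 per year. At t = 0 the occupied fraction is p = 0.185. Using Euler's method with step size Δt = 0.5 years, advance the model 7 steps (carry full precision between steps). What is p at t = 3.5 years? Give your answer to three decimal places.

Update rule: p ← p + [c·p·(1−p) − e·p]·Δt with Δt = 0.5.
p: 0.18500 → 0.18416  (Δp = -0.00084)
p: 0.18416 → 0.18337  (Δp = -0.00079)
p: 0.18337 → 0.18263  (Δp = -0.00074)
p: 0.18263 → 0.18194  (Δp = -0.00069)
p: 0.18194 → 0.18130  (Δp = -0.00064)
p: 0.18130 → 0.18069  (Δp = -0.00060)
p: 0.18069 → 0.18013  (Δp = -0.00056)

0.180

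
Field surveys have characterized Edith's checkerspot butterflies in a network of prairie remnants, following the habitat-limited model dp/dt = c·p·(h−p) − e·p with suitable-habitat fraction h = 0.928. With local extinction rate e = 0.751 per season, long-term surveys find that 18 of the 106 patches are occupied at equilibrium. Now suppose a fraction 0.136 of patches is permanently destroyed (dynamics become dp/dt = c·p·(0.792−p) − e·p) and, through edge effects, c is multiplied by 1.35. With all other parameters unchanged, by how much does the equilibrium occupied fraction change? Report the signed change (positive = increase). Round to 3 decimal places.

0.061

Observed p* = 18/106 = 0.16981.
Balance c(h−p*) = e gives c = e/(0.928 − 0.16981) = 0.751/0.75819 = 0.99052.
New p* = 0.792 − e/c = 0.792 − 0.75100/1.33720 = 0.23038.
Δp* = 0.23038 − 0.16981 = +0.06057.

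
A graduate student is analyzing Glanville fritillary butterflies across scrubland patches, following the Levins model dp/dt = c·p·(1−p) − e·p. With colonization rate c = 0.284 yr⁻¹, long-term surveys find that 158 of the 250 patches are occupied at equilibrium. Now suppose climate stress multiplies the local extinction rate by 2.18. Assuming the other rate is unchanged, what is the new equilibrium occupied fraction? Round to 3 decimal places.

Observed p* = 158/250 = 0.63200.
Balance c(1−p*) = e gives e = 0.284×(1 − 0.63200) = 0.10451.
New p* = 1 − e/c = 1 − 0.22783/0.28400 = 0.19778.

0.198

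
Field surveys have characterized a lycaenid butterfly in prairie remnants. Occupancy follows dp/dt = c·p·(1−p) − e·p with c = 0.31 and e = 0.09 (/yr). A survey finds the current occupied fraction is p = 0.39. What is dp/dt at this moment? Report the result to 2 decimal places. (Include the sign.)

0.04

Colonization term: c·p·(1−p) = 0.31×0.39×0.6100 = 0.07375.
Extinction term: e·p = 0.03510.
dp/dt = 0.07375 − 0.03510 = 0.03865.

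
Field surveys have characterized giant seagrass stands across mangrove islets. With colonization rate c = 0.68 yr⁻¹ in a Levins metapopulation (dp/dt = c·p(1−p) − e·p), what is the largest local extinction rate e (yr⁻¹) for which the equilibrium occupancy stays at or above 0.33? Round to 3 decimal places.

0.456

1 − e/c ≥ 0.33 ⇒ e ≤ c(1 − 0.33) = 0.68 × 0.6700.
e_max = 0.4556.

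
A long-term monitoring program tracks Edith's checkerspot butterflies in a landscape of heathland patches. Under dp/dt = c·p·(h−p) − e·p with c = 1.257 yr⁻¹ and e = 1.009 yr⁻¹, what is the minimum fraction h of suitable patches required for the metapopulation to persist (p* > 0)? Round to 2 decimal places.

0.80

p* = h − e/c is positive only when h > e/c.
h_min = e/c = 1.009/1.257 = 0.8027.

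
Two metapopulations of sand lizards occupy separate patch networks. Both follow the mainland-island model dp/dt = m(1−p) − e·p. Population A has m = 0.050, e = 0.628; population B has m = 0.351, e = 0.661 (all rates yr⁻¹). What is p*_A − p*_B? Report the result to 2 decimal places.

-0.27

A: p*_A = m/(m+e) = 0.050/0.6780 = 0.0737.
B: p*_B = 0.351/1.0120 = 0.3468.
p*_A − p*_B = 0.0737 − 0.3468 = -0.2731.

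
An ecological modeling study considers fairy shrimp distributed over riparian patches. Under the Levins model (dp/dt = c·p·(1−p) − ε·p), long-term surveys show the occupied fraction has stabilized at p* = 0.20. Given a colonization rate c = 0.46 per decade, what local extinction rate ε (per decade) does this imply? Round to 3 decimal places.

0.368

At equilibrium c(1−p*) = ε.
ε = 0.46 × (1 − 0.20) = 0.46 × 0.8000 = 0.3680.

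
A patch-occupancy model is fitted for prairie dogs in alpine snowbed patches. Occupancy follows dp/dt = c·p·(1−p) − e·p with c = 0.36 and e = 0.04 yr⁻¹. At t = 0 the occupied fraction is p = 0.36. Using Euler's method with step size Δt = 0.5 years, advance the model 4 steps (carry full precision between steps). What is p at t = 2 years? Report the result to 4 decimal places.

Update rule: p ← p + [c·p·(1−p) − e·p]·Δt with Δt = 0.5.
t = 0.5: p = 0.36000 + (+0.03427) = 0.39427
t = 1: p = 0.39427 + (+0.03510) = 0.42937
t = 1.5: p = 0.42937 + (+0.03551) = 0.46489
t = 2: p = 0.46489 + (+0.03548) = 0.50037

0.5004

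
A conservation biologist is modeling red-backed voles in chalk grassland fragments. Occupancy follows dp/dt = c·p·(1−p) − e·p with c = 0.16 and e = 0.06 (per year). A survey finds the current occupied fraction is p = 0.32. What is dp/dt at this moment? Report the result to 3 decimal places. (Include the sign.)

Colonization term: c·p·(1−p) = 0.16×0.32×0.6800 = 0.03482.
Extinction term: e·p = 0.01920.
dp/dt = 0.03482 − 0.01920 = 0.01562.

0.016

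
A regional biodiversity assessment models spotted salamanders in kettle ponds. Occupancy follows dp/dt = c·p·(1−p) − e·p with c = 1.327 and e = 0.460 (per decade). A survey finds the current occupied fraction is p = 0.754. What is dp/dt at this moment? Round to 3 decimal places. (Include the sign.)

-0.101

Colonization term: c·p·(1−p) = 1.327×0.754×0.2460 = 0.24614.
Extinction term: e·p = 0.34684.
dp/dt = 0.24614 − 0.34684 = -0.10070.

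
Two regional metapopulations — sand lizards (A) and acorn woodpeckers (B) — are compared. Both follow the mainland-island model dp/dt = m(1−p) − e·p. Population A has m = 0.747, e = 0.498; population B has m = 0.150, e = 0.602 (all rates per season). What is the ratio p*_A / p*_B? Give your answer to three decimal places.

A: p*_A = m/(m+e) = 0.747/1.2450 = 0.6000.
B: p*_B = 0.150/0.7520 = 0.1995.
p*_A / p*_B = 0.6000/0.1995 = 3.0080.

3.008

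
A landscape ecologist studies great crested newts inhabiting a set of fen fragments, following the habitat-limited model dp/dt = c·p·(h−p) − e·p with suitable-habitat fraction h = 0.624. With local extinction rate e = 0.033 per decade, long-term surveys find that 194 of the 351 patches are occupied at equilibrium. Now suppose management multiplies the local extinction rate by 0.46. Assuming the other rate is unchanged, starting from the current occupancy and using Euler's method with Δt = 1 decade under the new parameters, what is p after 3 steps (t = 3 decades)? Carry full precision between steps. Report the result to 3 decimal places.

0.576

Observed p* = 194/351 = 0.55271.
Balance c(h−p*) = e gives c = e/(0.624 − 0.55271) = 0.033/0.07129 = 0.46288.
Starting from p₀ = 0.55271; update p ← p + (dp/dt)·Δt with the new parameters.
step 1: Δp = +0.00985, p = 0.56256
step 2: Δp = +0.00746, p = 0.57002
step 3: Δp = +0.00559, p = 0.57561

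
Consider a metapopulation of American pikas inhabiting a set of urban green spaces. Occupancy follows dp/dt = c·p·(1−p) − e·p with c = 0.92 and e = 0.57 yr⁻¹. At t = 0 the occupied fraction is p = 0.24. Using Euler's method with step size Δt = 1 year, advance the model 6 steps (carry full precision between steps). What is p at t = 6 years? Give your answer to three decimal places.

Update rule: p ← p + [c·p·(1−p) − e·p]·Δt with Δt = 1.
step 1: Δp = +0.03101, p = 0.27101
step 2: Δp = +0.02728, p = 0.29829
step 3: Δp = +0.02254, p = 0.32083
step 4: Δp = +0.01759, p = 0.33843
step 5: Δp = +0.01308, p = 0.35151
step 6: Δp = +0.00936, p = 0.36086

0.361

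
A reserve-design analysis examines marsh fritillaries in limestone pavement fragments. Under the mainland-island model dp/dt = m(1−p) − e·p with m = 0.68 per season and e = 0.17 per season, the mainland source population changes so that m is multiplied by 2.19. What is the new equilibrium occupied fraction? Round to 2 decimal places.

0.90

Before: p* = 0.68/(0.68+0.17) = 0.8000.
After: m = 1.4892, e = 0.17; p* = 1.4892/1.6592 = 0.8975.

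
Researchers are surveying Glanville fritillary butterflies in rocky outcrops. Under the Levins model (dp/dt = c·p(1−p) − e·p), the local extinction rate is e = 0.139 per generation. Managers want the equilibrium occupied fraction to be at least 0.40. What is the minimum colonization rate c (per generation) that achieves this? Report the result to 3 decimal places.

p* = 1 − e/c ≥ 0.40 requires e/c ≤ 0.6000, i.e. c ≥ e/0.6000.
c_min = 0.139/0.6000 = 0.2317.

0.232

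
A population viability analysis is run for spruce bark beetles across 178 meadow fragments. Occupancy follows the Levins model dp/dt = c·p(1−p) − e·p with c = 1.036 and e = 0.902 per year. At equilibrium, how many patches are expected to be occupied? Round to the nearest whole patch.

p* = 1 − e/c = 1 − 0.902/1.036 = 0.1293.
Expected occupied patches = N × p* = 178 × 0.1293 = 23.02 ≈ 23.

23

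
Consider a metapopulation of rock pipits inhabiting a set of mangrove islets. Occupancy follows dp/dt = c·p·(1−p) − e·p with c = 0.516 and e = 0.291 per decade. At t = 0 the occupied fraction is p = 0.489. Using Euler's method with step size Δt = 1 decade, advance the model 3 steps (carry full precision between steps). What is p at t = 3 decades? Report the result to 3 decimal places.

0.459

Update rule: p ← p + [c·p·(1−p) − e·p]·Δt with Δt = 1.
t = 1: p = 0.48900 + (-0.01336) = 0.47564
t = 2: p = 0.47564 + (-0.00972) = 0.46592
t = 3: p = 0.46592 + (-0.00718) = 0.45874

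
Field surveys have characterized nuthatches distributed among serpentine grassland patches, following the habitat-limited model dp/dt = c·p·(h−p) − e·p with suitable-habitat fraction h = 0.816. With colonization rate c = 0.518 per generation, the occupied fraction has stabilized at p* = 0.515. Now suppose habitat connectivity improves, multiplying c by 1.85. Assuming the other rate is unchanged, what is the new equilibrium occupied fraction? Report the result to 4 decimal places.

0.6533

Balance c(h−p*) = e gives e = 0.518×(0.816 − 0.51500) = 0.15592.
New p* = 0.816 − e/c = 0.816 − 0.15592/0.95830 = 0.65330.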